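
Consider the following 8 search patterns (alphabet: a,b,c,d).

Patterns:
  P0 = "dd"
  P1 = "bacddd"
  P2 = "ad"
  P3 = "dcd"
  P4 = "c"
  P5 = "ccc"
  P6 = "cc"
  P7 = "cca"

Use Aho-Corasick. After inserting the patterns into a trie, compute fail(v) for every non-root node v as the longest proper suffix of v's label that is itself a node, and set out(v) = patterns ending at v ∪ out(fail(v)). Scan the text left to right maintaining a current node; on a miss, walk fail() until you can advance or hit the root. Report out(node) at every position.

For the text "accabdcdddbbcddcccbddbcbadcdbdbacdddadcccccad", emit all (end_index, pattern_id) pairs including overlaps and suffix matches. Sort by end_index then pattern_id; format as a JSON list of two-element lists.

Build:
Trie (insert patterns):
  0='ε' goto a→9 b→3 c→13 d→1
  1='d' goto c→11 d→2
  2='dd' goto ·  ←P0
  3='b' goto a→4
  4='ba' goto c→5
  5='bac' goto d→6
  6='bacd' goto d→7
  7='bacdd' goto d→8
  8='bacddd' goto ·  ←P1
  9='a' goto d→10
  10='ad' goto ·  ←P2
  11='dc' goto d→12
  12='dcd' goto ·  ←P3
  13='c' goto c→14  ←P4
  14='cc' goto a→16 c→15  ←P6
  15='ccc' goto ·  ←P5
  16='cca' goto ·  ←P7

BFS fail/out derivation:
  fail(1) 'd': from fail(0)=0 chase 'd': 0 ⇒ 0;  out=∅∪out(0)=∅
  fail(3) 'b': from fail(0)=0 chase 'b': 0 ⇒ 0;  out=∅∪out(0)=∅
  fail(9) 'a': from fail(0)=0 chase 'a': 0 ⇒ 0;  out=∅∪out(0)=∅
  fail(13) 'c': from fail(0)=0 chase 'c': 0 ⇒ 0;  out={4}∪out(0)={4}
  fail(2) 'dd': from fail(1)=0 chase 'd': 0 ⇒ 1;  out={0}∪out(1)={0}
  fail(4) 'ba': from fail(3)=0 chase 'a': 0 ⇒ 9;  out=∅∪out(9)=∅
  fail(10) 'ad': from fail(9)=0 chase 'd': 0 ⇒ 1;  out={2}∪out(1)={2}
  fail(11) 'dc': from fail(1)=0 chase 'c': 0 ⇒ 13;  out=∅∪out(13)={4}
  fail(14) 'cc': from fail(13)=0 chase 'c': 0 ⇒ 13;  out={6}∪out(13)={4,6}
  fail(5) 'bac': from fail(4)=9 chase 'c': 9→0 ⇒ 13;  out=∅∪out(13)={4}
  fail(12) 'dcd': from fail(11)=13 chase 'd': 13→0 ⇒ 1;  out={3}∪out(1)={3}
  fail(15) 'ccc': from fail(14)=13 chase 'c': 13 ⇒ 14;  out={5}∪out(14)={4,5,6}
  fail(16) 'cca': from fail(14)=13 chase 'a': 13→0 ⇒ 9;  out={7}∪out(9)={7}
  fail(6) 'bacd': from fail(5)=13 chase 'd': 13→0 ⇒ 1;  out=∅∪out(1)=∅
  fail(7) 'bacdd': from fail(6)=1 chase 'd': 1 ⇒ 2;  out=∅∪out(2)={0}
  fail(8) 'bacddd': from fail(7)=2 chase 'd': 2→1 ⇒ 2;  out={1}∪out(2)={0,1}

Scan:
[0] read 'a'  n0⇒n9
[1] read 'c'  n9⇒n13 (via fail)  ** P4@[1:1]
[2] read 'c'  n13⇒n14  ** P4@[2:2],P6@[1:2]
[3] read 'a'  n14⇒n16  ** P7@[1:3]
[4] read 'b'  n16⇒n3 (via fail)
[5] read 'd'  n3⇒n1 (via fail)
[6] read 'c'  n1⇒n11  ** P4@[6:6]
[7] read 'd'  n11⇒n12  ** P3@[5:7]
[8] read 'd'  n12⇒n2 (via fail)  ** P0@[7:8]
[9] read 'd'  n2⇒n2 (via fail)  ** P0@[8:9]
[10] read 'b'  n2⇒n3 (via fail)
[11] read 'b'  n3⇒n3 (via fail)
[12] read 'c'  n3⇒n13 (via fail)  ** P4@[12:12]
[13] read 'd'  n13⇒n1 (via fail)
[14] read 'd'  n1⇒n2  ** P0@[13:14]
[15] read 'c'  n2⇒n11 (via fail)  ** P4@[15:15]
[16] read 'c'  n11⇒n14 (via fail)  ** P4@[16:16],P6@[15:16]
[17] read 'c'  n14⇒n15  ** P4@[17:17],P5@[15:17],P6@[16:17]
[18] read 'b'  n15⇒n3 (via fail)
[19] read 'd'  n3⇒n1 (via fail)
[20] read 'd'  n1⇒n2  ** P0@[19:20]
[21] read 'b'  n2⇒n3 (via fail)
[22] read 'c'  n3⇒n13 (via fail)  ** P4@[22:22]
[23] read 'b'  n13⇒n3 (via fail)
[24] read 'a'  n3⇒n4
[25] read 'd'  n4⇒n10 (via fail)  ** P2@[24:25]
[26] read 'c'  n10⇒n11 (via fail)  ** P4@[26:26]
[27] read 'd'  n11⇒n12  ** P3@[25:27]
[28] read 'b'  n12⇒n3 (via fail)
[29] read 'd'  n3⇒n1 (via fail)
[30] read 'b'  n1⇒n3 (via fail)
[31] read 'a'  n3⇒n4
[32] read 'c'  n4⇒n5  ** P4@[32:32]
[33] read 'd'  n5⇒n6
[34] read 'd'  n6⇒n7  ** P0@[33:34]
[35] read 'd'  n7⇒n8  ** P0@[34:35],P1@[30:35]
[36] read 'a'  n8⇒n9 (via fail)
[37] read 'd'  n9⇒n10  ** P2@[36:37]
[38] read 'c'  n10⇒n11 (via fail)  ** P4@[38:38]
[39] read 'c'  n11⇒n14 (via fail)  ** P4@[39:39],P6@[38:39]
[40] read 'c'  n14⇒n15  ** P4@[40:40],P5@[38:40],P6@[39:40]
[41] read 'c'  n15⇒n15 (via fail)  ** P4@[41:41],P5@[39:41],P6@[40:41]
[42] read 'c'  n15⇒n15 (via fail)  ** P4@[42:42],P5@[40:42],P6@[41:42]
[43] read 'a'  n15⇒n16 (via fail)  ** P7@[41:43]
[44] read 'd'  n16⇒n10 (via fail)  ** P2@[43:44]

Result: [[1,4],[2,4],[2,6],[3,7],[6,4],[7,3],[8,0],[9,0],[12,4],[14,0],[15,4],[16,4],[16,6],[17,4],[17,5],[17,6],[20,0],[22,4],[25,2],[26,4],[27,3],[32,4],[34,0],[35,0],[35,1],[37,2],[38,4],[39,4],[39,6],[40,4],[40,5],[40,6],[41,4],[41,5],[41,6],[42,4],[42,5],[42,6],[43,7],[44,2]]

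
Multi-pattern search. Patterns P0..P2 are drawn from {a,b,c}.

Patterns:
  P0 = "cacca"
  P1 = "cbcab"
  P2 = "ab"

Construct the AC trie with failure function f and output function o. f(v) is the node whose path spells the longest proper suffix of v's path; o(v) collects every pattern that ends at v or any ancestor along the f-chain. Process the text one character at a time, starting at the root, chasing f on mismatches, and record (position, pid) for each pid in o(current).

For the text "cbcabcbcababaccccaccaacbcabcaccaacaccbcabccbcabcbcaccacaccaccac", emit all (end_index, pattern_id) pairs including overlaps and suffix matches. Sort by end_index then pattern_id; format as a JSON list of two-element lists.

Build automaton:
Trie (insert patterns):
  n0 'ε': a→10 c→1
  n1 'c': a→2 b→6
  n2 'ca': c→3
  n3 'cac': c→4
  n4 'cacc': a→5
  n5 'cacca': ·  ←P0
  n6 'cb': c→7
  n7 'cbc': a→8
  n8 'cbca': b→9
  n9 'cbcab': ·  ←P1
  n10 'a': b→11
  n11 'ab': ·  ←P2

Failure links (BFS by depth):
  n1('c'): parent n0 fail=0; on 'c' 0 → fail=0;  out ∅∪∅=∅
  n10('a'): parent n0 fail=0; on 'a' 0 → fail=0;  out ∅∪∅=∅
  n2('ca'): parent n1 fail=0; on 'a' 0 → fail=10;  out ∅∪∅=∅
  n6('cb'): parent n1 fail=0; on 'b' 0 → fail=0;  out ∅∪∅=∅
  n11('ab'): parent n10 fail=0; on 'b' 0 → fail=0;  out {2}∪∅={2}
  n3('cac'): parent n2 fail=10; on 'c' 10→0 → fail=1;  out ∅∪∅=∅
  n7('cbc'): parent n6 fail=0; on 'c' 0 → fail=1;  out ∅∪∅=∅
  n4('cacc'): parent n3 fail=1; on 'c' 1→0 → fail=1;  out ∅∪∅=∅
  n8('cbca'): parent n7 fail=1; on 'a' 1 → fail=2;  out ∅∪∅=∅
  n5('cacca'): parent n4 fail=1; on 'a' 1 → fail=2;  out {0}∪∅={0}
  n9('cbcab'): parent n8 fail=2; on 'b' 2→10 → fail=11;  out {1}∪{2}={1,2}

Scan:
i=0 'c': node 0→1
i=1 'b': node 1→6
i=2 'c': node 6→7
i=3 'a': node 7→8
i=4 'b': node 8→9  ** P1@[0:4],P2@[3:4]
i=5 'c': node 9→1 (via fail)
i=6 'b': node 1→6
i=7 'c': node 6→7
i=8 'a': node 7→8
i=9 'b': node 8→9  ** P1@[5:9],P2@[8:9]
i=10 'a': node 9→10 (via fail)
i=11 'b': node 10→11  ** P2@[10:11]
i=12 'a': node 11→10 (via fail)
i=13 'c': node 10→1 (via fail)
i=14 'c': node 1→1 (via fail)
i=15 'c': node 1→1 (via fail)
i=16 'c': node 1→1 (via fail)
i=17 'a': node 1→2
i=18 'c': node 2→3
i=19 'c': node 3→4
i=20 'a': node 4→5  ** P0@[16:20]
i=21 'a': node 5→10 (via fail)
i=22 'c': node 10→1 (via fail)
i=23 'b': node 1→6
i=24 'c': node 6→7
i=25 'a': node 7→8
i=26 'b': node 8→9  ** P1@[22:26],P2@[25:26]
i=27 'c': node 9→1 (via fail)
i=28 'a': node 1→2
i=29 'c': node 2→3
i=30 'c': node 3→4
i=31 'a': node 4→5  ** P0@[27:31]
i=32 'a': node 5→10 (via fail)
i=33 'c': node 10→1 (via fail)
i=34 'a': node 1→2
i=35 'c': node 2→3
i=36 'c': node 3→4
i=37 'b': node 4→6 (via fail)
i=38 'c': node 6→7
i=39 'a': node 7→8
i=40 'b': node 8→9  ** P1@[36:40],P2@[39:40]
i=41 'c': node 9→1 (via fail)
i=42 'c': node 1→1 (via fail)
i=43 'b': node 1→6
i=44 'c': node 6→7
i=45 'a': node 7→8
i=46 'b': node 8→9  ** P1@[42:46],P2@[45:46]
i=47 'c': node 9→1 (via fail)
i=48 'b': node 1→6
i=49 'c': node 6→7
i=50 'a': node 7→8
i=51 'c': node 8→3 (via fail)
i=52 'c': node 3→4
i=53 'a': node 4→5  ** P0@[49:53]
i=54 'c': node 5→3 (via fail)
i=55 'a': node 3→2 (via fail)
i=56 'c': node 2→3
i=57 'c': node 3→4
i=58 'a': node 4→5  ** P0@[54:58]
i=59 'c': node 5→3 (via fail)
i=60 'c': node 3→4
i=61 'a': node 4→5  ** P0@[57:61]
i=62 'c': node 5→3 (via fail)

Matches: [[4,1],[4,2],[9,1],[9,2],[11,2],[20,0],[26,1],[26,2],[31,0],[40,1],[40,2],[46,1],[46,2],[53,0],[58,0],[61,0]]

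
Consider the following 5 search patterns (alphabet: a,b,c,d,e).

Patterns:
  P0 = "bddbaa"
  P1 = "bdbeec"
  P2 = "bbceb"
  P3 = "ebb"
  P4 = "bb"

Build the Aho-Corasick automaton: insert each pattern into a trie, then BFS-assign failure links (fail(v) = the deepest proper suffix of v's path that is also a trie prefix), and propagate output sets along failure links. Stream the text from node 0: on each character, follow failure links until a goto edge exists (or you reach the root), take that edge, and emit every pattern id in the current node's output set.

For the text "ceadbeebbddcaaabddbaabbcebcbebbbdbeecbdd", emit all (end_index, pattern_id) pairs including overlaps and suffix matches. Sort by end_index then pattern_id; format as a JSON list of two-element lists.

Build automaton:
Trie nodes:
  n0 'ε': b→1 e→15
  n1 'b': b→11 d→2
  n2 'bd': b→7 d→3
  n3 'bdd': b→4
  n4 'bddb': a→5
  n5 'bddba': a→6
  n6 'bddbaa': ·  [P0 ends]
  n7 'bdb': e→8
  n8 'bdbe': e→9
  n9 'bdbee': c→10
  n10 'bdbeec': ·  [P1 ends]
  n11 'bb': c→12  [P4 ends]
  n12 'bbc': e→13
  n13 'bbce': b→14
  n14 'bbceb': ·  [P2 ends]
  n15 'e': b→16
  n16 'eb': b→17
  n17 'ebb': ·  [P3 ends]

BFS fail/out derivation:
  fail(1) 'b': from fail(0)=0 chase 'b': 0 ⇒ 0;  out=∅∪out(0)=∅
  fail(15) 'e': from fail(0)=0 chase 'e': 0 ⇒ 0;  out=∅∪out(0)=∅
  fail(2) 'bd': from fail(1)=0 chase 'd': 0 ⇒ 0;  out=∅∪out(0)=∅
  fail(11) 'bb': from fail(1)=0 chase 'b': 0 ⇒ 1;  out={4}∪out(1)={4}
  fail(16) 'eb': from fail(15)=0 chase 'b': 0 ⇒ 1;  out=∅∪out(1)=∅
  fail(3) 'bdd': from fail(2)=0 chase 'd': 0 ⇒ 0;  out=∅∪out(0)=∅
  fail(7) 'bdb': from fail(2)=0 chase 'b': 0 ⇒ 1;  out=∅∪out(1)=∅
  fail(12) 'bbc': from fail(11)=1 chase 'c': 1→0 ⇒ 0;  out=∅∪out(0)=∅
  fail(17) 'ebb': from fail(16)=1 chase 'b': 1 ⇒ 11;  out={3}∪out(11)={3,4}
  fail(4) 'bddb': from fail(3)=0 chase 'b': 0 ⇒ 1;  out=∅∪out(1)=∅
  fail(8) 'bdbe': from fail(7)=1 chase 'e': 1→0 ⇒ 15;  out=∅∪out(15)=∅
  fail(13) 'bbce': from fail(12)=0 chase 'e': 0 ⇒ 15;  out=∅∪out(15)=∅
  fail(5) 'bddba': from fail(4)=1 chase 'a': 1→0 ⇒ 0;  out=∅∪out(0)=∅
  fail(9) 'bdbee': from fail(8)=15 chase 'e': 15→0 ⇒ 15;  out=∅∪out(15)=∅
  fail(14) 'bbceb': from fail(13)=15 chase 'b': 15 ⇒ 16;  out={2}∪out(16)={2}
  fail(6) 'bddbaa': from fail(5)=0 chase 'a': 0 ⇒ 0;  out={0}∪out(0)={0}
  fail(10) 'bdbeec': from fail(9)=15 chase 'c': 15→0 ⇒ 0;  out={1}∪out(0)={1}

Run:
i=0 'c': node 0→0
i=1 'e': node 0→15
i=2 'a': node 15→0 ·f
i=3 'd': node 0→0
i=4 'b': node 0→1
i=5 'e': node 1→15 ·f
i=6 'e': node 15→15 ·f
i=7 'b': node 15→16
i=8 'b': node 16→17  ** P3@[6:8],P4@[7:8]
i=9 'd': node 17→2 ·f
i=10 'd': node 2→3
i=11 'c': node 3→0 ·f
i=12 'a': node 0→0
i=13 'a': node 0→0
i=14 'a': node 0→0
i=15 'b': node 0→1
i=16 'd': node 1→2
i=17 'd': node 2→3
i=18 'b': node 3→4
i=19 'a': node 4→5
i=20 'a': node 5→6  ** P0@[15:20]
i=21 'b': node 6→1 ·f
i=22 'b': node 1→11  ** P4@[21:22]
i=23 'c': node 11→12
i=24 'e': node 12→13
i=25 'b': node 13→14  ** P2@[21:25]
i=26 'c': node 14→0 ·f
i=27 'b': node 0→1
i=28 'e': node 1→15 ·f
i=29 'b': node 15→16
i=30 'b': node 16→17  ** P3@[28:30],P4@[29:30]
i=31 'b': node 17→11 ·f  ** P4@[30:31]
i=32 'd': node 11→2 ·f
i=33 'b': node 2→7
i=34 'e': node 7→8
i=35 'e': node 8→9
i=36 'c': node 9→10  ** P1@[31:36]
i=37 'b': node 10→1 ·f
i=38 'd': node 1→2
i=39 'd': node 2→3

All matches (sorted): [[8,3],[8,4],[20,0],[22,4],[25,2],[30,3],[30,4],[31,4],[36,1]]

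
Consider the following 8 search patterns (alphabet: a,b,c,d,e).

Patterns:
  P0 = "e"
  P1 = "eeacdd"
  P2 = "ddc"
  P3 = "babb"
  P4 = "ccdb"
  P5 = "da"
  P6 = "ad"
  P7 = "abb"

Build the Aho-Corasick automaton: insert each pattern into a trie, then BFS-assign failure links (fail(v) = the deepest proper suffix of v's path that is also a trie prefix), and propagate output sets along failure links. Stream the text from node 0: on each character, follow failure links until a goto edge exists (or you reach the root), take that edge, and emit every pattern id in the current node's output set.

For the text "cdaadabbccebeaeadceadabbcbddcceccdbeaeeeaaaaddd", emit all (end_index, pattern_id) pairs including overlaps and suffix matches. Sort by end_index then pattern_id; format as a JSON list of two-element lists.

Build:
Trie (insert patterns):
  0='ε' goto a→19 b→10 c→14 d→7 e→1
  1='e' goto e→2  [P0 ends]
  2='ee' goto a→3
  3='eea' goto c→4
  4='eeac' goto d→5
  5='eeacd' goto d→6
  6='eeacdd' goto ·  [P1 ends]
  7='d' goto a→18 d→8
  8='dd' goto c→9
  9='ddc' goto ·  [P2 ends]
  10='b' goto a→11
  11='ba' goto b→12
  12='bab' goto b→13
  13='babb' goto ·  [P3 ends]
  14='c' goto c→15
  15='cc' goto d→16
  16='ccd' goto b→17
  17='ccdb' goto ·  [P4 ends]
  18='da' goto ·  [P5 ends]
  19='a' goto b→21 d→20
  20='ad' goto ·  [P6 ends]
  21='ab' goto b→22
  22='abb' goto ·  [P7 ends]

Failure links (BFS by depth):
  fail(1) 'e': from fail(0)=0 chase 'e': 0 ⇒ 0;  out={0}∪out(0)={0}
  fail(7) 'd': from fail(0)=0 chase 'd': 0 ⇒ 0;  out=∅∪out(0)=∅
  fail(10) 'b': from fail(0)=0 chase 'b': 0 ⇒ 0;  out=∅∪out(0)=∅
  fail(14) 'c': from fail(0)=0 chase 'c': 0 ⇒ 0;  out=∅∪out(0)=∅
  fail(19) 'a': from fail(0)=0 chase 'a': 0 ⇒ 0;  out=∅∪out(0)=∅
  fail(2) 'ee': from fail(1)=0 chase 'e': 0 ⇒ 1;  out=∅∪out(1)={0}
  fail(8) 'dd': from fail(7)=0 chase 'd': 0 ⇒ 7;  out=∅∪out(7)=∅
  fail(11) 'ba': from fail(10)=0 chase 'a': 0 ⇒ 19;  out=∅∪out(19)=∅
  fail(15) 'cc': from fail(14)=0 chase 'c': 0 ⇒ 14;  out=∅∪out(14)=∅
  fail(18) 'da': from fail(7)=0 chase 'a': 0 ⇒ 19;  out={5}∪out(19)={5}
  fail(20) 'ad': from fail(19)=0 chase 'd': 0 ⇒ 7;  out={6}∪out(7)={6}
  fail(21) 'ab': from fail(19)=0 chase 'b': 0 ⇒ 10;  out=∅∪out(10)=∅
  fail(3) 'eea': from fail(2)=1 chase 'a': 1→0 ⇒ 19;  out=∅∪out(19)=∅
  fail(9) 'ddc': from fail(8)=7 chase 'c': 7→0 ⇒ 14;  out={2}∪out(14)={2}
  fail(12) 'bab': from fail(11)=19 chase 'b': 19 ⇒ 21;  out=∅∪out(21)=∅
  fail(16) 'ccd': from fail(15)=14 chase 'd': 14→0 ⇒ 7;  out=∅∪out(7)=∅
  fail(22) 'abb': from fail(21)=10 chase 'b': 10→0 ⇒ 10;  out={7}∪out(10)={7}
  fail(4) 'eeac': from fail(3)=19 chase 'c': 19→0 ⇒ 14;  out=∅∪out(14)=∅
  fail(13) 'babb': from fail(12)=21 chase 'b': 21 ⇒ 22;  out={3}∪out(22)={3,7}
  fail(17) 'ccdb': from fail(16)=7 chase 'b': 7→0 ⇒ 10;  out={4}∪out(10)={4}
  fail(5) 'eeacd': from fail(4)=14 chase 'd': 14→0 ⇒ 7;  out=∅∪out(7)=∅
  fail(6) 'eeacdd': from fail(5)=7 chase 'd': 7 ⇒ 8;  out={1}∪out(8)={1}

Run:
[0] read 'c'  n0⇒n14
[1] read 'd'  n14⇒n7 ·f
[2] read 'a'  n7⇒n18  emit P5@[1:2]
[3] read 'a'  n18⇒n19 ·f
[4] read 'd'  n19⇒n20  emit P6@[3:4]
[5] read 'a'  n20⇒n18 ·f  emit P5@[4:5]
[6] read 'b'  n18⇒n21 ·f
[7] read 'b'  n21⇒n22  emit P7@[5:7]
[8] read 'c'  n22⇒n14 ·f
[9] read 'c'  n14⇒n15
[10] read 'e'  n15⇒n1 ·f  emit P0@[10:10]
[11] read 'b'  n1⇒n10 ·f
[12] read 'e'  n10⇒n1 ·f  emit P0@[12:12]
[13] read 'a'  n1⇒n19 ·f
[14] read 'e'  n19⇒n1 ·f  emit P0@[14:14]
[15] read 'a'  n1⇒n19 ·f
[16] read 'd'  n19⇒n20  emit P6@[15:16]
[17] read 'c'  n20⇒n14 ·f
[18] read 'e'  n14⇒n1 ·f  emit P0@[18:18]
[19] read 'a'  n1⇒n19 ·f
[20] read 'd'  n19⇒n20  emit P6@[19:20]
[21] read 'a'  n20⇒n18 ·f  emit P5@[20:21]
[22] read 'b'  n18⇒n21 ·f
[23] read 'b'  n21⇒n22  emit P7@[21:23]
[24] read 'c'  n22⇒n14 ·f
[25] read 'b'  n14⇒n10 ·f
[26] read 'd'  n10⇒n7 ·f
[27] read 'd'  n7⇒n8
[28] read 'c'  n8⇒n9  emit P2@[26:28]
[29] read 'c'  n9⇒n15 ·f
[30] read 'e'  n15⇒n1 ·f  emit P0@[30:30]
[31] read 'c'  n1⇒n14 ·f
[32] read 'c'  n14⇒n15
[33] read 'd'  n15⇒n16
[34] read 'b'  n16⇒n17  emit P4@[31:34]
[35] read 'e'  n17⇒n1 ·f  emit P0@[35:35]
[36] read 'a'  n1⇒n19 ·f
[37] read 'e'  n19⇒n1 ·f  emit P0@[37:37]
[38] read 'e'  n1⇒n2  emit P0@[38:38]
[39] read 'e'  n2⇒n2 ·f  emit P0@[39:39]
[40] read 'a'  n2⇒n3
[41] read 'a'  n3⇒n19 ·f
[42] read 'a'  n19⇒n19 ·f
[43] read 'a'  n19⇒n19 ·f
[44] read 'd'  n19⇒n20  emit P6@[43:44]
[45] read 'd'  n20⇒n8 ·f
[46] read 'd'  n8⇒n8 ·f

Matches: [[2,5],[4,6],[5,5],[7,7],[10,0],[12,0],[14,0],[16,6],[18,0],[20,6],[21,5],[23,7],[28,2],[30,0],[34,4],[35,0],[37,0],[38,0],[39,0],[44,6]]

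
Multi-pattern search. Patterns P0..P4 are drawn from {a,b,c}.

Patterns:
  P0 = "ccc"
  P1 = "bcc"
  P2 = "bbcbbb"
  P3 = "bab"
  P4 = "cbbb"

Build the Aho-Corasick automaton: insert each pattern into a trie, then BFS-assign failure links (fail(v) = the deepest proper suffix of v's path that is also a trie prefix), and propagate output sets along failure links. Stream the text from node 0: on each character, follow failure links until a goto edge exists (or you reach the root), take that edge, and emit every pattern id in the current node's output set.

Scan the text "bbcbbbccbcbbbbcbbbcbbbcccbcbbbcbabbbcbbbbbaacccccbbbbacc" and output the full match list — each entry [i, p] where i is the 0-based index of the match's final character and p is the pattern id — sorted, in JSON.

Build automaton:
Trie nodes:
  0='ε' goto b→4 c→1
  1='c' goto b→14 c→2
  2='cc' goto c→3
  3='ccc' goto ·  ←P0
  4='b' goto a→12 b→7 c→5
  5='bc' goto c→6
  6='bcc' goto ·  ←P1
  7='bb' goto c→8
  8='bbc' goto b→9
  9='bbcb' goto b→10
  10='bbcbb' goto b→11
  11='bbcbbb' goto ·  ←P2
  12='ba' goto b→13
  13='bab' goto ·  ←P3
  14='cb' goto b→15
  15='cbb' goto b→16
  16='cbbb' goto ·  ←P4

BFS fail/out derivation:
  fail(1) 'c': from fail(0)=0 chase 'c': 0 ⇒ 0;  out=∅∪out(0)=∅
  fail(4) 'b': from fail(0)=0 chase 'b': 0 ⇒ 0;  out=∅∪out(0)=∅
  fail(2) 'cc': from fail(1)=0 chase 'c': 0 ⇒ 1;  out=∅∪out(1)=∅
  fail(5) 'bc': from fail(4)=0 chase 'c': 0 ⇒ 1;  out=∅∪out(1)=∅
  fail(7) 'bb': from fail(4)=0 chase 'b': 0 ⇒ 4;  out=∅∪out(4)=∅
  fail(12) 'ba': from fail(4)=0 chase 'a': 0 ⇒ 0;  out=∅∪out(0)=∅
  fail(14) 'cb': from fail(1)=0 chase 'b': 0 ⇒ 4;  out=∅∪out(4)=∅
  fail(3) 'ccc': from fail(2)=1 chase 'c': 1 ⇒ 2;  out={0}∪out(2)={0}
  fail(6) 'bcc': from fail(5)=1 chase 'c': 1 ⇒ 2;  out={1}∪out(2)={1}
  fail(8) 'bbc': from fail(7)=4 chase 'c': 4 ⇒ 5;  out=∅∪out(5)=∅
  fail(13) 'bab': from fail(12)=0 chase 'b': 0 ⇒ 4;  out={3}∪out(4)={3}
  fail(15) 'cbb': from fail(14)=4 chase 'b': 4 ⇒ 7;  out=∅∪out(7)=∅
  fail(9) 'bbcb': from fail(8)=5 chase 'b': 5→1 ⇒ 14;  out=∅∪out(14)=∅
  fail(16) 'cbbb': from fail(15)=7 chase 'b': 7→4 ⇒ 7;  out={4}∪out(7)={4}
  fail(10) 'bbcbb': from fail(9)=14 chase 'b': 14 ⇒ 15;  out=∅∪out(15)=∅
  fail(11) 'bbcbbb': from fail(10)=15 chase 'b': 15 ⇒ 16;  out={2}∪out(16)={2,4}

Text stream:
i=0 'b': node 0→4
i=1 'b': node 4→7
i=2 'c': node 7→8
i=3 'b': node 8→9
i=4 'b': node 9→10
i=5 'b': node 10→11  → match P2@[0:5],P4@[2:5]
i=6 'c': node 11→8 (fail-walked)
i=7 'c': node 8→6 (fail-walked)  → match P1@[5:7]
i=8 'b': node 6→14 (fail-walked)
i=9 'c': node 14→5 (fail-walked)
i=10 'b': node 5→14 (fail-walked)
i=11 'b': node 14→15
i=12 'b': node 15→16  → match P4@[9:12]
i=13 'b': node 16→7 (fail-walked)
i=14 'c': node 7→8
i=15 'b': node 8→9
i=16 'b': node 9→10
i=17 'b': node 10→11  → match P2@[12:17],P4@[14:17]
i=18 'c': node 11→8 (fail-walked)
i=19 'b': node 8→9
i=20 'b': node 9→10
i=21 'b': node 10→11  → match P2@[16:21],P4@[18:21]
i=22 'c': node 11→8 (fail-walked)
i=23 'c': node 8→6 (fail-walked)  → match P1@[21:23]
i=24 'c': node 6→3 (fail-walked)  → match P0@[22:24]
i=25 'b': node 3→14 (fail-walked)
i=26 'c': node 14→5 (fail-walked)
i=27 'b': node 5→14 (fail-walked)
i=28 'b': node 14→15
i=29 'b': node 15→16  → match P4@[26:29]
i=30 'c': node 16→8 (fail-walked)
i=31 'b': node 8→9
i=32 'a': node 9→12 (fail-walked)
i=33 'b': node 12→13  → match P3@[31:33]
i=34 'b': node 13→7 (fail-walked)
i=35 'b': node 7→7 (fail-walked)
i=36 'c': node 7→8
i=37 'b': node 8→9
i=38 'b': node 9→10
i=39 'b': node 10→11  → match P2@[34:39],P4@[36:39]
i=40 'b': node 11→7 (fail-walked)
i=41 'b': node 7→7 (fail-walked)
i=42 'a': node 7→12 (fail-walked)
i=43 'a': node 12→0 (fail-walked)
i=44 'c': node 0→1
i=45 'c': node 1→2
i=46 'c': node 2→3  → match P0@[44:46]
i=47 'c': node 3→3 (fail-walked)  → match P0@[45:47]
i=48 'c': node 3→3 (fail-walked)  → match P0@[46:48]
i=49 'b': node 3→14 (fail-walked)
i=50 'b': node 14→15
i=51 'b': node 15→16  → match P4@[48:51]
i=52 'b': node 16→7 (fail-walked)
i=53 'a': node 7→12 (fail-walked)
i=54 'c': node 12→1 (fail-walked)
i=55 'c': node 1→2

All matches (sorted): [[5,2],[5,4],[7,1],[12,4],[17,2],[17,4],[21,2],[21,4],[23,1],[24,0],[29,4],[33,3],[39,2],[39,4],[46,0],[47,0],[48,0],[51,4]]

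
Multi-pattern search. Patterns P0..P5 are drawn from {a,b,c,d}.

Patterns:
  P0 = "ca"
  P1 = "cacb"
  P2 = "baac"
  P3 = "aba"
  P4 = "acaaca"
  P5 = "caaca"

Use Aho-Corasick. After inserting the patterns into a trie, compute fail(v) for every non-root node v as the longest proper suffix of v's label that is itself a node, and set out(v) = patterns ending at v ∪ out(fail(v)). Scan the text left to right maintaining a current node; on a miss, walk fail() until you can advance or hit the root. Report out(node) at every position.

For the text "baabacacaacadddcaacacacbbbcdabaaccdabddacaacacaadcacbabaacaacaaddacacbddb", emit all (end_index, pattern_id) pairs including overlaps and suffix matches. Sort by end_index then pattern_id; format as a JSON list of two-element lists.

Build:
Trie nodes:
  n0 'ε': a→9 b→5 c→1
  n1 'c': a→2
  n2 'ca': a→17 c→3  ←P0
  n3 'cac': b→4
  n4 'cacb': ·  ←P1
  n5 'b': a→6
  n6 'ba': a→7
  n7 'baa': c→8
  n8 'baac': ·  ←P2
  n9 'a': b→10 c→12
  n10 'ab': a→11
  n11 'aba': ·  ←P3
  n12 'ac': a→13
  n13 'aca': a→14
  n14 'acaa': c→15
  n15 'acaac': a→16
  n16 'acaaca': ·  ←P4
  n17 'caa': c→18
  n18 'caac': a→19
  n19 'caaca': ·  ←P5

Failure links (BFS by depth):
  fail(1) 'c': from fail(0)=0 chase 'c': 0 ⇒ 0;  out=∅∪out(0)=∅
  fail(5) 'b': from fail(0)=0 chase 'b': 0 ⇒ 0;  out=∅∪out(0)=∅
  fail(9) 'a': from fail(0)=0 chase 'a': 0 ⇒ 0;  out=∅∪out(0)=∅
  fail(2) 'ca': from fail(1)=0 chase 'a': 0 ⇒ 9;  out={0}∪out(9)={0}
  fail(6) 'ba': from fail(5)=0 chase 'a': 0 ⇒ 9;  out=∅∪out(9)=∅
  fail(10) 'ab': from fail(9)=0 chase 'b': 0 ⇒ 5;  out=∅∪out(5)=∅
  fail(12) 'ac': from fail(9)=0 chase 'c': 0 ⇒ 1;  out=∅∪out(1)=∅
  fail(3) 'cac': from fail(2)=9 chase 'c': 9 ⇒ 12;  out=∅∪out(12)=∅
  fail(7) 'baa': from fail(6)=9 chase 'a': 9→0 ⇒ 9;  out=∅∪out(9)=∅
  fail(11) 'aba': from fail(10)=5 chase 'a': 5 ⇒ 6;  out={3}∪out(6)={3}
  fail(13) 'aca': from fail(12)=1 chase 'a': 1 ⇒ 2;  out=∅∪out(2)={0}
  fail(17) 'caa': from fail(2)=9 chase 'a': 9→0 ⇒ 9;  out=∅∪out(9)=∅
  fail(4) 'cacb': from fail(3)=12 chase 'b': 12→1→0 ⇒ 5;  out={1}∪out(5)={1}
  fail(8) 'baac': from fail(7)=9 chase 'c': 9 ⇒ 12;  out={2}∪out(12)={2}
  fail(14) 'acaa': from fail(13)=2 chase 'a': 2 ⇒ 17;  out=∅∪out(17)=∅
  fail(18) 'caac': from fail(17)=9 chase 'c': 9 ⇒ 12;  out=∅∪out(12)=∅
  fail(15) 'acaac': from fail(14)=17 chase 'c': 17 ⇒ 18;  out=∅∪out(18)=∅
  fail(19) 'caaca': from fail(18)=12 chase 'a': 12 ⇒ 13;  out={5}∪out(13)={0,5}
  fail(16) 'acaaca': from fail(15)=18 chase 'a': 18 ⇒ 19;  out={4}∪out(19)={0,4,5}

Text stream:
[0] read 'b'  n0⇒n5
[1] read 'a'  n5⇒n6
[2] read 'a'  n6⇒n7
[3] read 'b'  n7⇒n10 (fail-walked)
[4] read 'a'  n10⇒n11  emit P3@[2:4]
[5] read 'c'  n11⇒n12 (fail-walked)
[6] read 'a'  n12⇒n13  emit P0@[5:6]
[7] read 'c'  n13⇒n3 (fail-walked)
[8] read 'a'  n3⇒n13 (fail-walked)  emit P0@[7:8]
[9] read 'a'  n13⇒n14
[10] read 'c'  n14⇒n15
[11] read 'a'  n15⇒n16  emit P0@[10:11],P4@[6:11],P5@[7:11]
[12] read 'd'  n16⇒n0 (fail-walked)
[13] read 'd'  n0⇒n0
[14] read 'd'  n0⇒n0
[15] read 'c'  n0⇒n1
[16] read 'a'  n1⇒n2  emit P0@[15:16]
[17] read 'a'  n2⇒n17
[18] read 'c'  n17⇒n18
[19] read 'a'  n18⇒n19  emit P0@[18:19],P5@[15:19]
[20] read 'c'  n19⇒n3 (fail-walked)
[21] read 'a'  n3⇒n13 (fail-walked)  emit P0@[20:21]
[22] read 'c'  n13⇒n3 (fail-walked)
[23] read 'b'  n3⇒n4  emit P1@[20:23]
[24] read 'b'  n4⇒n5 (fail-walked)
[25] read 'b'  n5⇒n5 (fail-walked)
[26] read 'c'  n5⇒n1 (fail-walked)
[27] read 'd'  n1⇒n0 (fail-walked)
[28] read 'a'  n0⇒n9
[29] read 'b'  n9⇒n10
[30] read 'a'  n10⇒n11  emit P3@[28:30]
[31] read 'a'  n11⇒n7 (fail-walked)
[32] read 'c'  n7⇒n8  emit P2@[29:32]
[33] read 'c'  n8⇒n1 (fail-walked)
[34] read 'd'  n1⇒n0 (fail-walked)
[35] read 'a'  n0⇒n9
[36] read 'b'  n9⇒n10
[37] read 'd'  n10⇒n0 (fail-walked)
[38] read 'd'  n0⇒n0
[39] read 'a'  n0⇒n9
[40] read 'c'  n9⇒n12
[41] read 'a'  n12⇒n13  emit P0@[40:41]
[42] read 'a'  n13⇒n14
[43] read 'c'  n14⇒n15
[44] read 'a'  n15⇒n16  emit P0@[43:44],P4@[39:44],P5@[40:44]
[45] read 'c'  n16⇒n3 (fail-walked)
[46] read 'a'  n3⇒n13 (fail-walked)  emit P0@[45:46]
[47] read 'a'  n13⇒n14
[48] read 'd'  n14⇒n0 (fail-walked)
[49] read 'c'  n0⇒n1
[50] read 'a'  n1⇒n2  emit P0@[49:50]
[51] read 'c'  n2⇒n3
[52] read 'b'  n3⇒n4  emit P1@[49:52]
[53] read 'a'  n4⇒n6 (fail-walked)
[54] read 'b'  n6⇒n10 (fail-walked)
[55] read 'a'  n10⇒n11  emit P3@[53:55]
[56] read 'a'  n11⇒n7 (fail-walked)
[57] read 'c'  n7⇒n8  emit P2@[54:57]
[58] read 'a'  n8⇒n13 (fail-walked)  emit P0@[57:58]
[59] read 'a'  n13⇒n14
[60] read 'c'  n14⇒n15
[61] read 'a'  n15⇒n16  emit P0@[60:61],P4@[56:61],P5@[57:61]
[62] read 'a'  n16⇒n14 (fail-walked)
[63] read 'd'  n14⇒n0 (fail-walked)
[64] read 'd'  n0⇒n0
[65] read 'a'  n0⇒n9
[66] read 'c'  n9⇒n12
[67] read 'a'  n12⇒n13  emit P0@[66:67]
[68] read 'c'  n13⇒n3 (fail-walked)
[69] read 'b'  n3⇒n4  emit P1@[66:69]
[70] read 'd'  n4⇒n0 (fail-walked)
[71] read 'd'  n0⇒n0
[72] read 'b'  n0⇒n5

Matches: [[4,3],[6,0],[8,0],[11,0],[11,4],[11,5],[16,0],[19,0],[19,5],[21,0],[23,1],[30,3],[32,2],[41,0],[44,0],[44,4],[44,5],[46,0],[50,0],[52,1],[55,3],[57,2],[58,0],[61,0],[61,4],[61,5],[67,0],[69,1]]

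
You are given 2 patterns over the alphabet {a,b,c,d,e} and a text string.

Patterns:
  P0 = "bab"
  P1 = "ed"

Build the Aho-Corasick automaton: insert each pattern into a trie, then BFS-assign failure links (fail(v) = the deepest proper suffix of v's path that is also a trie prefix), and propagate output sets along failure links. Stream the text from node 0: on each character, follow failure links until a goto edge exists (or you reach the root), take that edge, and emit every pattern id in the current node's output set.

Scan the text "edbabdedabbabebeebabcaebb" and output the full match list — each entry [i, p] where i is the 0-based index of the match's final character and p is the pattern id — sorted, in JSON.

Build automaton:
Trie nodes:
  n0 'ε': b→1 e→4
  n1 'b': a→2
  n2 'ba': b→3
  n3 'bab': ·  [P0 ends]
  n4 'e': d→5
  n5 'ed': ·  [P1 ends]

Failure links (BFS by depth):
  n1('b'): parent n0 fail=0; on 'b' 0 → fail=0;  out ∅∪∅=∅
  n4('e'): parent n0 fail=0; on 'e' 0 → fail=0;  out ∅∪∅=∅
  n2('ba'): parent n1 fail=0; on 'a' 0 → fail=0;  out ∅∪∅=∅
  n5('ed'): parent n4 fail=0; on 'd' 0 → fail=0;  out {1}∪∅={1}
  n3('bab'): parent n2 fail=0; on 'b' 0 → fail=1;  out {0}∪∅={0}

Run:
pos 0 'e': at 4
pos 1 'd': at 5  → match P1@[0:1]
pos 2 'b': at 1 (via fail)
pos 3 'a': at 2
pos 4 'b': at 3  → match P0@[2:4]
pos 5 'd': at 0 (via fail)
pos 6 'e': at 4
pos 7 'd': at 5  → match P1@[6:7]
pos 8 'a': at 0 (via fail)
pos 9 'b': at 1
pos 10 'b': at 1 (via fail)
pos 11 'a': at 2
pos 12 'b': at 3  → match P0@[10:12]
pos 13 'e': at 4 (via fail)
pos 14 'b': at 1 (via fail)
pos 15 'e': at 4 (via fail)
pos 16 'e': at 4 (via fail)
pos 17 'b': at 1 (via fail)
pos 18 'a': at 2
pos 19 'b': at 3  → match P0@[17:19]
pos 20 'c': at 0 (via fail)
pos 21 'a': at 0
pos 22 'e': at 4
pos 23 'b': at 1 (via fail)
pos 24 'b': at 1 (via fail)

Matches: [[1,1],[4,0],[7,1],[12,0],[19,0]]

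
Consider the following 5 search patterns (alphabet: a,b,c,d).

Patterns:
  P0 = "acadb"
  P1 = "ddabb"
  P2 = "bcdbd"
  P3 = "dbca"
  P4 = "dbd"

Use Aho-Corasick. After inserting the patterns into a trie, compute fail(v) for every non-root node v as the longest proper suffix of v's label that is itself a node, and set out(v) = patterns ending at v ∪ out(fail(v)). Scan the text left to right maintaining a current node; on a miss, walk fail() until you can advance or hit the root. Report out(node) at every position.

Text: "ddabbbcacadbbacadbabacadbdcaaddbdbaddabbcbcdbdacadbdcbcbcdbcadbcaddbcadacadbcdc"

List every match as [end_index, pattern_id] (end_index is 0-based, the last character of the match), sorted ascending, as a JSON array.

Build:
Trie (insert patterns):
  0='ε' goto a→1 b→11 d→6
  1='a' goto c→2
  2='ac' goto a→3
  3='aca' goto d→4
  4='acad' goto b→5
  5='acadb' goto ·  ←P0
  6='d' goto b→16 d→7
  7='dd' goto a→8
  8='dda' goto b→9
  9='ddab' goto b→10
  10='ddabb' goto ·  ←P1
  11='b' goto c→12
  12='bc' goto d→13
  13='bcd' goto b→14
  14='bcdb' goto d→15
  15='bcdbd' goto ·  ←P2
  16='db' goto c→17 d→19
  17='dbc' goto a→18
  18='dbca' goto ·  ←P3
  19='dbd' goto ·  ←P4

Failure links (BFS by depth):
  fail(1) 'a': from fail(0)=0 chase 'a': 0 ⇒ 0;  out=∅∪out(0)=∅
  fail(6) 'd': from fail(0)=0 chase 'd': 0 ⇒ 0;  out=∅∪out(0)=∅
  fail(11) 'b': from fail(0)=0 chase 'b': 0 ⇒ 0;  out=∅∪out(0)=∅
  fail(2) 'ac': from fail(1)=0 chase 'c': 0 ⇒ 0;  out=∅∪out(0)=∅
  fail(7) 'dd': from fail(6)=0 chase 'd': 0 ⇒ 6;  out=∅∪out(6)=∅
  fail(12) 'bc': from fail(11)=0 chase 'c': 0 ⇒ 0;  out=∅∪out(0)=∅
  fail(16) 'db': from fail(6)=0 chase 'b': 0 ⇒ 11;  out=∅∪out(11)=∅
  fail(3) 'aca': from fail(2)=0 chase 'a': 0 ⇒ 1;  out=∅∪out(1)=∅
  fail(8) 'dda': from fail(7)=6 chase 'a': 6→0 ⇒ 1;  out=∅∪out(1)=∅
  fail(13) 'bcd': from fail(12)=0 chase 'd': 0 ⇒ 6;  out=∅∪out(6)=∅
  fail(17) 'dbc': from fail(16)=11 chase 'c': 11 ⇒ 12;  out=∅∪out(12)=∅
  fail(19) 'dbd': from fail(16)=11 chase 'd': 11→0 ⇒ 6;  out={4}∪out(6)={4}
  fail(4) 'acad': from fail(3)=1 chase 'd': 1→0 ⇒ 6;  out=∅∪out(6)=∅
  fail(9) 'ddab': from fail(8)=1 chase 'b': 1→0 ⇒ 11;  out=∅∪out(11)=∅
  fail(14) 'bcdb': from fail(13)=6 chase 'b': 6 ⇒ 16;  out=∅∪out(16)=∅
  fail(18) 'dbca': from fail(17)=12 chase 'a': 12→0 ⇒ 1;  out={3}∪out(1)={3}
  fail(5) 'acadb': from fail(4)=6 chase 'b': 6 ⇒ 16;  out={0}∪out(16)={0}
  fail(10) 'ddabb': from fail(9)=11 chase 'b': 11→0 ⇒ 11;  out={1}∪out(11)={1}
  fail(15) 'bcdbd': from fail(14)=16 chase 'd': 16 ⇒ 19;  out={2}∪out(19)={2,4}

Text stream:
[0] read 'd'  n0⇒n6
[1] read 'd'  n6⇒n7
[2] read 'a'  n7⇒n8
[3] read 'b'  n8⇒n9
[4] read 'b'  n9⇒n10  emit P1@[0:4]
[5] read 'b'  n10⇒n11 (fail-walked)
[6] read 'c'  n11⇒n12
[7] read 'a'  n12⇒n1 (fail-walked)
[8] read 'c'  n1⇒n2
[9] read 'a'  n2⇒n3
[10] read 'd'  n3⇒n4
[11] read 'b'  n4⇒n5  emit P0@[7:11]
[12] read 'b'  n5⇒n11 (fail-walked)
[13] read 'a'  n11⇒n1 (fail-walked)
[14] read 'c'  n1⇒n2
[15] read 'a'  n2⇒n3
[16] read 'd'  n3⇒n4
[17] read 'b'  n4⇒n5  emit P0@[13:17]
[18] read 'a'  n5⇒n1 (fail-walked)
[19] read 'b'  n1⇒n11 (fail-walked)
[20] read 'a'  n11⇒n1 (fail-walked)
[21] read 'c'  n1⇒n2
[22] read 'a'  n2⇒n3
[23] read 'd'  n3⇒n4
[24] read 'b'  n4⇒n5  emit P0@[20:24]
[25] read 'd'  n5⇒n19 (fail-walked)  emit P4@[23:25]
[26] read 'c'  n19⇒n0 (fail-walked)
[27] read 'a'  n0⇒n1
[28] read 'a'  n1⇒n1 (fail-walked)
[29] read 'd'  n1⇒n6 (fail-walked)
[30] read 'd'  n6⇒n7
[31] read 'b'  n7⇒n16 (fail-walked)
[32] read 'd'  n16⇒n19  emit P4@[30:32]
[33] read 'b'  n19⇒n16 (fail-walked)
[34] read 'a'  n16⇒n1 (fail-walked)
[35] read 'd'  n1⇒n6 (fail-walked)
[36] read 'd'  n6⇒n7
[37] read 'a'  n7⇒n8
[38] read 'b'  n8⇒n9
[39] read 'b'  n9⇒n10  emit P1@[35:39]
[40] read 'c'  n10⇒n12 (fail-walked)
[41] read 'b'  n12⇒n11 (fail-walked)
[42] read 'c'  n11⇒n12
[43] read 'd'  n12⇒n13
[44] read 'b'  n13⇒n14
[45] read 'd'  n14⇒n15  emit P2@[41:45],P4@[43:45]
[46] read 'a'  n15⇒n1 (fail-walked)
[47] read 'c'  n1⇒n2
[48] read 'a'  n2⇒n3
[49] read 'd'  n3⇒n4
[50] read 'b'  n4⇒n5  emit P0@[46:50]
[51] read 'd'  n5⇒n19 (fail-walked)  emit P4@[49:51]
[52] read 'c'  n19⇒n0 (fail-walked)
[53] read 'b'  n0⇒n11
[54] read 'c'  n11⇒n12
[55] read 'b'  n12⇒n11 (fail-walked)
[56] read 'c'  n11⇒n12
[57] read 'd'  n12⇒n13
[58] read 'b'  n13⇒n14
[59] read 'c'  n14⇒n17 (fail-walked)
[60] read 'a'  n17⇒n18  emit P3@[57:60]
[61] read 'd'  n18⇒n6 (fail-walked)
[62] read 'b'  n6⇒n16
[63] read 'c'  n16⇒n17
[64] read 'a'  n17⇒n18  emit P3@[61:64]
[65] read 'd'  n18⇒n6 (fail-walked)
[66] read 'd'  n6⇒n7
[67] read 'b'  n7⇒n16 (fail-walked)
[68] read 'c'  n16⇒n17
[69] read 'a'  n17⇒n18  emit P3@[66:69]
[70] read 'd'  n18⇒n6 (fail-walked)
[71] read 'a'  n6⇒n1 (fail-walked)
[72] read 'c'  n1⇒n2
[73] read 'a'  n2⇒n3
[74] read 'd'  n3⇒n4
[75] read 'b'  n4⇒n5  emit P0@[71:75]
[76] read 'c'  n5⇒n17 (fail-walked)
[77] read 'd'  n17⇒n13 (fail-walked)
[78] read 'c'  n13⇒n0 (fail-walked)

All matches (sorted): [[4,1],[11,0],[17,0],[24,0],[25,4],[32,4],[39,1],[45,2],[45,4],[50,0],[51,4],[60,3],[64,3],[69,3],[75,0]]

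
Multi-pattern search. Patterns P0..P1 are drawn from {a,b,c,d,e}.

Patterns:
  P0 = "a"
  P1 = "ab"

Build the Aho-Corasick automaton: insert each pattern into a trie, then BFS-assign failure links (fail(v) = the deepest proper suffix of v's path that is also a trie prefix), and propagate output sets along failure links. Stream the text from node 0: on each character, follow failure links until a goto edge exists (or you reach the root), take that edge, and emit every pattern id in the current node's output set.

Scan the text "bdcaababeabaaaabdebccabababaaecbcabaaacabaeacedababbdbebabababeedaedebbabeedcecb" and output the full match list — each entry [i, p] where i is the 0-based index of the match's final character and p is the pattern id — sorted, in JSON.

Construct AC machine:
Trie (insert patterns):
  n0 'ε': a→1
  n1 'a': b→2  [P0 ends]
  n2 'ab': ·  [P1 ends]

BFS fail/out derivation:
  fail(1) 'a': from fail(0)=0 chase 'a': 0 ⇒ 0;  out={0}∪out(0)={0}
  fail(2) 'ab': from fail(1)=0 chase 'b': 0 ⇒ 0;  out={1}∪out(0)={1}

Text stream:
[0] read 'b'  n0⇒n0
[1] read 'd'  n0⇒n0
[2] read 'c'  n0⇒n0
[3] read 'a'  n0⇒n1  ** P0@[3:3]
[4] read 'a'  n1⇒n1 (via fail)  ** P0@[4:4]
[5] read 'b'  n1⇒n2  ** P1@[4:5]
[6] read 'a'  n2⇒n1 (via fail)  ** P0@[6:6]
[7] read 'b'  n1⇒n2  ** P1@[6:7]
[8] read 'e'  n2⇒n0 (via fail)
[9] read 'a'  n0⇒n1  ** P0@[9:9]
[10] read 'b'  n1⇒n2  ** P1@[9:10]
[11] read 'a'  n2⇒n1 (via fail)  ** P0@[11:11]
[12] read 'a'  n1⇒n1 (via fail)  ** P0@[12:12]
[13] read 'a'  n1⇒n1 (via fail)  ** P0@[13:13]
[14] read 'a'  n1⇒n1 (via fail)  ** P0@[14:14]
[15] read 'b'  n1⇒n2  ** P1@[14:15]
[16] read 'd'  n2⇒n0 (via fail)
[17] read 'e'  n0⇒n0
[18] read 'b'  n0⇒n0
[19] read 'c'  n0⇒n0
[20] read 'c'  n0⇒n0
[21] read 'a'  n0⇒n1  ** P0@[21:21]
[22] read 'b'  n1⇒n2  ** P1@[21:22]
[23] read 'a'  n2⇒n1 (via fail)  ** P0@[23:23]
[24] read 'b'  n1⇒n2  ** P1@[23:24]
[25] read 'a'  n2⇒n1 (via fail)  ** P0@[25:25]
[26] read 'b'  n1⇒n2  ** P1@[25:26]
[27] read 'a'  n2⇒n1 (via fail)  ** P0@[27:27]
[28] read 'a'  n1⇒n1 (via fail)  ** P0@[28:28]
[29] read 'e'  n1⇒n0 (via fail)
[30] read 'c'  n0⇒n0
[31] read 'b'  n0⇒n0
[32] read 'c'  n0⇒n0
[33] read 'a'  n0⇒n1  ** P0@[33:33]
[34] read 'b'  n1⇒n2  ** P1@[33:34]
[35] read 'a'  n2⇒n1 (via fail)  ** P0@[35:35]
[36] read 'a'  n1⇒n1 (via fail)  ** P0@[36:36]
[37] read 'a'  n1⇒n1 (via fail)  ** P0@[37:37]
[38] read 'c'  n1⇒n0 (via fail)
[39] read 'a'  n0⇒n1  ** P0@[39:39]
[40] read 'b'  n1⇒n2  ** P1@[39:40]
[41] read 'a'  n2⇒n1 (via fail)  ** P0@[41:41]
[42] read 'e'  n1⇒n0 (via fail)
[43] read 'a'  n0⇒n1  ** P0@[43:43]
[44] read 'c'  n1⇒n0 (via fail)
[45] read 'e'  n0⇒n0
[46] read 'd'  n0⇒n0
[47] read 'a'  n0⇒n1  ** P0@[47:47]
[48] read 'b'  n1⇒n2  ** P1@[47:48]
[49] read 'a'  n2⇒n1 (via fail)  ** P0@[49:49]
[50] read 'b'  n1⇒n2  ** P1@[49:50]
[51] read 'b'  n2⇒n0 (via fail)
[52] read 'd'  n0⇒n0
[53] read 'b'  n0⇒n0
[54] read 'e'  n0⇒n0
[55] read 'b'  n0⇒n0
[56] read 'a'  n0⇒n1  ** P0@[56:56]
[57] read 'b'  n1⇒n2  ** P1@[56:57]
[58] read 'a'  n2⇒n1 (via fail)  ** P0@[58:58]
[59] read 'b'  n1⇒n2  ** P1@[58:59]
[60] read 'a'  n2⇒n1 (via fail)  ** P0@[60:60]
[61] read 'b'  n1⇒n2  ** P1@[60:61]
[62] read 'e'  n2⇒n0 (via fail)
[63] read 'e'  n0⇒n0
[64] read 'd'  n0⇒n0
[65] read 'a'  n0⇒n1  ** P0@[65:65]
[66] read 'e'  n1⇒n0 (via fail)
[67] read 'd'  n0⇒n0
[68] read 'e'  n0⇒n0
[69] read 'b'  n0⇒n0
[70] read 'b'  n0⇒n0
[71] read 'a'  n0⇒n1  ** P0@[71:71]
[72] read 'b'  n1⇒n2  ** P1@[71:72]
[73] read 'e'  n2⇒n0 (via fail)
[74] read 'e'  n0⇒n0
[75] read 'd'  n0⇒n0
[76] read 'c'  n0⇒n0
[77] read 'e'  n0⇒n0
[78] read 'c'  n0⇒n0
[79] read 'b'  n0⇒n0

All matches (sorted): [[3,0],[4,0],[5,1],[6,0],[7,1],[9,0],[10,1],[11,0],[12,0],[13,0],[14,0],[15,1],[21,0],[22,1],[23,0],[24,1],[25,0],[26,1],[27,0],[28,0],[33,0],[34,1],[35,0],[36,0],[37,0],[39,0],[40,1],[41,0],[43,0],[47,0],[48,1],[49,0],[50,1],[56,0],[57,1],[58,0],[59,1],[60,0],[61,1],[65,0],[71,0],[72,1]]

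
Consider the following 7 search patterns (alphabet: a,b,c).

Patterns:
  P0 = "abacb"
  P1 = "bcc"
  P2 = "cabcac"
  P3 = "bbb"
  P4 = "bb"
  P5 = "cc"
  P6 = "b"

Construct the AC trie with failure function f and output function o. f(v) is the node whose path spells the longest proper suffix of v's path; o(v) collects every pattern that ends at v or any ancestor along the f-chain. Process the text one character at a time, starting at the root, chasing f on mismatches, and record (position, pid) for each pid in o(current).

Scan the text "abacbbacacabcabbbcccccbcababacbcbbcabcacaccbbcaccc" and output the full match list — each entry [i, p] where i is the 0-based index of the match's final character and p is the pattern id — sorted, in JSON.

Build automaton:
Trie (insert patterns):
  0='ε' goto a→1 b→6 c→9
  1='a' goto b→2
  2='ab' goto a→3
  3='aba' goto c→4
  4='abac' goto b→5
  5='abacb' goto ·  ←P0
  6='b' goto b→15 c→7  ←P6
  7='bc' goto c→8
  8='bcc' goto ·  ←P1
  9='c' goto a→10 c→17
  10='ca' goto b→11
  11='cab' goto c→12
  12='cabc' goto a→13
  13='cabca' goto c→14
  14='cabcac' goto ·  ←P2
  15='bb' goto b→16  ←P4
  16='bbb' goto ·  ←P3
  17='cc' goto ·  ←P5

Failure links (BFS by depth):
  fail(1) 'a': from fail(0)=0 chase 'a': 0 ⇒ 0;  out=∅∪out(0)=∅
  fail(6) 'b': from fail(0)=0 chase 'b': 0 ⇒ 0;  out={6}∪out(0)={6}
  fail(9) 'c': from fail(0)=0 chase 'c': 0 ⇒ 0;  out=∅∪out(0)=∅
  fail(2) 'ab': from fail(1)=0 chase 'b': 0 ⇒ 6;  out=∅∪out(6)={6}
  fail(7) 'bc': from fail(6)=0 chase 'c': 0 ⇒ 9;  out=∅∪out(9)=∅
  fail(10) 'ca': from fail(9)=0 chase 'a': 0 ⇒ 1;  out=∅∪out(1)=∅
  fail(15) 'bb': from fail(6)=0 chase 'b': 0 ⇒ 6;  out={4}∪out(6)={4,6}
  fail(17) 'cc': from fail(9)=0 chase 'c': 0 ⇒ 9;  out={5}∪out(9)={5}
  fail(3) 'aba': from fail(2)=6 chase 'a': 6→0 ⇒ 1;  out=∅∪out(1)=∅
  fail(8) 'bcc': from fail(7)=9 chase 'c': 9 ⇒ 17;  out={1}∪out(17)={1,5}
  fail(11) 'cab': from fail(10)=1 chase 'b': 1 ⇒ 2;  out=∅∪out(2)={6}
  fail(16) 'bbb': from fail(15)=6 chase 'b': 6 ⇒ 15;  out={3}∪out(15)={3,4,6}
  fail(4) 'abac': from fail(3)=1 chase 'c': 1→0 ⇒ 9;  out=∅∪out(9)=∅
  fail(12) 'cabc': from fail(11)=2 chase 'c': 2→6 ⇒ 7;  out=∅∪out(7)=∅
  fail(5) 'abacb': from fail(4)=9 chase 'b': 9→0 ⇒ 6;  out={0}∪out(6)={0,6}
  fail(13) 'cabca': from fail(12)=7 chase 'a': 7→9 ⇒ 10;  out=∅∪out(10)=∅
  fail(14) 'cabcac': from fail(13)=10 chase 'c': 10→1→0 ⇒ 9;  out={2}∪out(9)={2}

Text stream:
pos 0 'a': at 1
pos 1 'b': at 2  ** P6@[1:1]
pos 2 'a': at 3
pos 3 'c': at 4
pos 4 'b': at 5  ** P0@[0:4],P6@[4:4]
pos 5 'b': at 15 ·f  ** P4@[4:5],P6@[5:5]
pos 6 'a': at 1 ·f
pos 7 'c': at 9 ·f
pos 8 'a': at 10
pos 9 'c': at 9 ·f
pos 10 'a': at 10
pos 11 'b': at 11  ** P6@[11:11]
pos 12 'c': at 12
pos 13 'a': at 13
pos 14 'b': at 11 ·f  ** P6@[14:14]
pos 15 'b': at 15 ·f  ** P4@[14:15],P6@[15:15]
pos 16 'b': at 16  ** P3@[14:16],P4@[15:16],P6@[16:16]
pos 17 'c': at 7 ·f
pos 18 'c': at 8  ** P1@[16:18],P5@[17:18]
pos 19 'c': at 17 ·f  ** P5@[18:19]
pos 20 'c': at 17 ·f  ** P5@[19:20]
pos 21 'c': at 17 ·f  ** P5@[20:21]
pos 22 'b': at 6 ·f  ** P6@[22:22]
pos 23 'c': at 7
pos 24 'a': at 10 ·f
pos 25 'b': at 11  ** P6@[25:25]
pos 26 'a': at 3 ·f
pos 27 'b': at 2 ·f  ** P6@[27:27]
pos 28 'a': at 3
pos 29 'c': at 4
pos 30 'b': at 5  ** P0@[26:30],P6@[30:30]
pos 31 'c': at 7 ·f
pos 32 'b': at 6 ·f  ** P6@[32:32]
pos 33 'b': at 15  ** P4@[32:33],P6@[33:33]
pos 34 'c': at 7 ·f
pos 35 'a': at 10 ·f
pos 36 'b': at 11  ** P6@[36:36]
pos 37 'c': at 12
pos 38 'a': at 13
pos 39 'c': at 14  ** P2@[34:39]
pos 40 'a': at 10 ·f
pos 41 'c': at 9 ·f
pos 42 'c': at 17  ** P5@[41:42]
pos 43 'b': at 6 ·f  ** P6@[43:43]
pos 44 'b': at 15  ** P4@[43:44],P6@[44:44]
pos 45 'c': at 7 ·f
pos 46 'a': at 10 ·f
pos 47 'c': at 9 ·f
pos 48 'c': at 17  ** P5@[47:48]
pos 49 'c': at 17 ·f  ** P5@[48:49]

All matches (sorted): [[1,6],[4,0],[4,6],[5,4],[5,6],[11,6],[14,6],[15,4],[15,6],[16,3],[16,4],[16,6],[18,1],[18,5],[19,5],[20,5],[21,5],[22,6],[25,6],[27,6],[30,0],[30,6],[32,6],[33,4],[33,6],[36,6],[39,2],[42,5],[43,6],[44,4],[44,6],[48,5],[49,5]]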